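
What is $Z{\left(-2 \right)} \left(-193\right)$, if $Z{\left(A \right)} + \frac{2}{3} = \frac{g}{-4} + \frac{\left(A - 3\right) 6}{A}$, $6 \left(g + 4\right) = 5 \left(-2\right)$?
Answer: $- \frac{12159}{4} \approx -3039.8$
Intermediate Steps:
$g = - \frac{17}{3}$ ($g = -4 + \frac{5 \left(-2\right)}{6} = -4 + \frac{1}{6} \left(-10\right) = -4 - \frac{5}{3} = - \frac{17}{3} \approx -5.6667$)
$Z{\left(A \right)} = \frac{3}{4} + \frac{-18 + 6 A}{A}$ ($Z{\left(A \right)} = - \frac{2}{3} + \left(- \frac{17}{3 \left(-4\right)} + \frac{\left(A - 3\right) 6}{A}\right) = - \frac{2}{3} + \left(\left(- \frac{17}{3}\right) \left(- \frac{1}{4}\right) + \frac{\left(-3 + A\right) 6}{A}\right) = - \frac{2}{3} + \left(\frac{17}{12} + \frac{-18 + 6 A}{A}\right) = \frac{3}{4} + \frac{-18 + 6 A}{A}$)
$Z{\left(-2 \right)} \left(-193\right) = \left(\frac{27}{4} - \frac{18}{-2}\right) \left(-193\right) = \left(\frac{27}{4} - -9\right) \left(-193\right) = \left(\frac{27}{4} + 9\right) \left(-193\right) = \frac{63}{4} \left(-193\right) = - \frac{12159}{4}$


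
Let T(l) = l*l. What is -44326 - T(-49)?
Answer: -46727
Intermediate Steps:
T(l) = l**2
-44326 - T(-49) = -44326 - 1*(-49)**2 = -44326 - 1*2401 = -44326 - 2401 = -46727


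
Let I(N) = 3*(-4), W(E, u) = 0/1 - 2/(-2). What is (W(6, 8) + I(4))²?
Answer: 121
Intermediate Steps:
W(E, u) = 1 (W(E, u) = 0*1 - 2*(-½) = 0 + 1 = 1)
I(N) = -12
(W(6, 8) + I(4))² = (1 - 12)² = (-11)² = 121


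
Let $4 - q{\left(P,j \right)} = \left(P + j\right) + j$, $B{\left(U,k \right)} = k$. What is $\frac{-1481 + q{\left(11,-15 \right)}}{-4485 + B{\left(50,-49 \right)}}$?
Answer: $\frac{729}{2267} \approx 0.32157$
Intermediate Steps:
$q{\left(P,j \right)} = 4 - P - 2 j$ ($q{\left(P,j \right)} = 4 - \left(\left(P + j\right) + j\right) = 4 - \left(P + 2 j\right) = 4 - P - 2 j$)
$\frac{-1481 + q{\left(11,-15 \right)}}{-4485 + B{\left(50,-49 \right)}} = \frac{-1481 - -23}{-4485 - 49} = \frac{-1481 + \left(4 - 11 + 30\right)}{-4534} = \left(-1481 + 23\right) \left(- \frac{1}{4534}\right) = \left(-1458\right) \left(- \frac{1}{4534}\right) = \frac{729}{2267}$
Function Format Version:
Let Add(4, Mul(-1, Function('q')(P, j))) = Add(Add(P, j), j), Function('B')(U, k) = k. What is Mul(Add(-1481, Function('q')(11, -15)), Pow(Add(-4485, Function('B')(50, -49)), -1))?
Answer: Rational(729, 2267) ≈ 0.32157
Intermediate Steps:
Function('q')(P, j) = Add(4, Mul(-1, P), Mul(-2, j)) (Function('q')(P, j) = Add(4, Mul(-1, Add(Add(P, j), j))) = Add(4, Mul(-1, Add(P, Mul(2, j)))) = Add(4, Add(Mul(-1, P), Mul(-2, j))) = Add(4, Mul(-1, P), Mul(-2, j)))
Mul(Add(-1481, Function('q')(11, -15)), Pow(Add(-4485, Function('B')(50, -49)), -1)) = Mul(Add(-1481, Add(4, Mul(-1, 11), Mul(-2, -15))), Pow(Add(-4485, -49), -1)) = Mul(Add(-1481, Add(4, -11, 30)), Pow(-4534, -1)) = Mul(Add(-1481, 23), Rational(-1, 4534)) = Mul(-1458, Rational(-1, 4534)) = Rational(729, 2267)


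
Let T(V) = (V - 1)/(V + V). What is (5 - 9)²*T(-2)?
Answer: 12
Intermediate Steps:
T(V) = (-1 + V)/(2*V) (T(V) = (-1 + V)/((2*V)) = (-1 + V)*(1/(2*V)) = (-1 + V)/(2*V))
(5 - 9)²*T(-2) = (5 - 9)²*((½)*(-1 - 2)/(-2)) = (-4)²*((½)*(-½)*(-3)) = 16*(¾) = 12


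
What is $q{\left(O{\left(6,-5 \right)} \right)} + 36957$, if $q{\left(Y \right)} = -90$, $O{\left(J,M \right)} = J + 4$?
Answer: $36867$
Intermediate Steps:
$O{\left(J,M \right)} = 4 + J$
$q{\left(O{\left(6,-5 \right)} \right)} + 36957 = -90 + 36957 = 36867$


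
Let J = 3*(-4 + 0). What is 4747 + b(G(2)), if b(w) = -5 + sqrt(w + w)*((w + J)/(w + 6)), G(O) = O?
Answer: 9479/2 ≈ 4739.5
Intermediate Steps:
J = -12 (J = 3*(-4) = -12)
b(w) = -5 + sqrt(2)*sqrt(w)*(-12 + w)/(6 + w) (b(w) = -5 + sqrt(w + w)*((w - 12)/(w + 6)) = -5 + sqrt(2*w)*((-12 + w)/(6 + w)) = -5 + (sqrt(2)*sqrt(w))*((-12 + w)/(6 + w)) = -5 + sqrt(2)*sqrt(w)*(-12 + w)/(6 + w))
4747 + b(G(2)) = 4747 + (-30 - 5*2 + sqrt(2)*2**(3/2) - 12*sqrt(2)*sqrt(2))/(6 + 2) = 4747 + (-30 - 10 + sqrt(2)*(2*sqrt(2)) - 24)/8 = 4747 + (-30 - 10 + 4 - 24)/8 = 4747 + (1/8)*(-60) = 4747 - 15/2 = 9479/2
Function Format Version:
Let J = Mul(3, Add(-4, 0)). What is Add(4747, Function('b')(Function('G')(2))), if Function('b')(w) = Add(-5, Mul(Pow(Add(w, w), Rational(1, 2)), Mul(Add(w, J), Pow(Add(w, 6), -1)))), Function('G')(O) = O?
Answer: Rational(9479, 2) ≈ 4739.5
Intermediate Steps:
J = -12 (J = Mul(3, -4) = -12)
Function('b')(w) = Add(-5, Mul(Pow(2, Rational(1, 2)), Pow(w, Rational(1, 2)), Pow(Add(6, w), -1), Add(-12, w))) (Function('b')(w) = Add(-5, Mul(Pow(Add(w, w), Rational(1, 2)), Mul(Add(w, -12), Pow(Add(w, 6), -1)))) = Add(-5, Mul(Pow(Mul(2, w), Rational(1, 2)), Mul(Add(-12, w), Pow(Add(6, w), -1)))) = Add(-5, Mul(Mul(Pow(2, Rational(1, 2)), Pow(w, Rational(1, 2))), Mul(Pow(Add(6, w), -1), Add(-12, w)))) = Add(-5, Mul(Pow(2, Rational(1, 2)), Pow(w, Rational(1, 2)), Pow(Add(6, w), -1), Add(-12, w))))
Add(4747, Function('b')(Function('G')(2))) = Add(4747, Mul(Pow(Add(6, 2), -1), Add(-30, Mul(-5, 2), Mul(Pow(2, Rational(1, 2)), Pow(2, Rational(3, 2))), Mul(-12, Pow(2, Rational(1, 2)), Pow(2, Rational(1, 2)))))) = Add(4747, Mul(Pow(8, -1), Add(-30, -10, Mul(Pow(2, Rational(1, 2)), Mul(2, Pow(2, Rational(1, 2)))), -24))) = Add(4747, Mul(Rational(1, 8), Add(-30, -10, 4, -24))) = Add(4747, Mul(Rational(1, 8), -60)) = Add(4747, Rational(-15, 2)) = Rational(9479, 2)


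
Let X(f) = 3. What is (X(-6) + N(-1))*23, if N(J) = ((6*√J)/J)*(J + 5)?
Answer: 69 - 552*I ≈ 69.0 - 552.0*I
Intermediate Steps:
N(J) = 6*(5 + J)/√J (N(J) = (6/√J)*(5 + J) = 6*(5 + J)/√J)
(X(-6) + N(-1))*23 = (3 + 6*(5 - 1)/√(-1))*23 = (3 + 6*(-I)*4)*23 = (3 - 24*I)*23 = 69 - 552*I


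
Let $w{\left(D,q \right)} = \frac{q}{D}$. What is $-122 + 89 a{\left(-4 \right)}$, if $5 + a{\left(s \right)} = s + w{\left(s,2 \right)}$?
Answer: $- \frac{1935}{2} \approx -967.5$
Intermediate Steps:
$a{\left(s \right)} = -5 + s + \frac{2}{s}$ ($a{\left(s \right)} = -5 + \left(s + \frac{2}{s}\right) = -5 + s + \frac{2}{s}$)
$-122 + 89 a{\left(-4 \right)} = -122 + 89 \left(-5 - 4 + \frac{2}{-4}\right) = -122 + 89 \left(-5 - 4 + 2 \left(- \frac{1}{4}\right)\right) = -122 + 89 \left(-5 - 4 - \frac{1}{2}\right) = -122 + 89 \left(- \frac{19}{2}\right) = -122 - \frac{1691}{2} = - \frac{1935}{2}$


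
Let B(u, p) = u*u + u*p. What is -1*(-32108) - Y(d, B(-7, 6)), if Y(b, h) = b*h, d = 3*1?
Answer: 32087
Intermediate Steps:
B(u, p) = u² + p*u
d = 3
-1*(-32108) - Y(d, B(-7, 6)) = -1*(-32108) - 3*(-7*(6 - 7)) = 32108 - 3*(-7*(-1)) = 32108 - 3*7 = 32108 - 1*21 = 32108 - 21 = 32087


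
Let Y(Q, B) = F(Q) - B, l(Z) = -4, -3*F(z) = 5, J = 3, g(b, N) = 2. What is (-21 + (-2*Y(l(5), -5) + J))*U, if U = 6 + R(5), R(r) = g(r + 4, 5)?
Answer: -592/3 ≈ -197.33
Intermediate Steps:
R(r) = 2
F(z) = -5/3 (F(z) = -⅓*5 = -5/3)
Y(Q, B) = -5/3 - B
U = 8 (U = 6 + 2 = 8)
(-21 + (-2*Y(l(5), -5) + J))*U = (-21 + (-2*(-5/3 - 1*(-5)) + 3))*8 = (-21 + (-2*(-5/3 + 5) + 3))*8 = (-21 + (-2*10/3 + 3))*8 = (-21 + (-20/3 + 3))*8 = (-21 - 11/3)*8 = -74/3*8 = -592/3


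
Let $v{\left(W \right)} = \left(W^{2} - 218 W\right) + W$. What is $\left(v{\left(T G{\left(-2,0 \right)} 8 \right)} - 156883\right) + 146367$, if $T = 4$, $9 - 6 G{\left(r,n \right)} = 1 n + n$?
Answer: $-18628$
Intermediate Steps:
$G{\left(r,n \right)} = \frac{3}{2} - \frac{n}{3}$ ($G{\left(r,n \right)} = \frac{3}{2} - \frac{1 n + n}{6} = \frac{3}{2} - \frac{n + n}{6} = \frac{3}{2} - \frac{2 n}{6} = \frac{3}{2} - \frac{n}{3}$)
$v{\left(W \right)} = W^{2} - 217 W$
$\left(v{\left(T G{\left(-2,0 \right)} 8 \right)} - 156883\right) + 146367 = \left(4 \left(\frac{3}{2} - 0\right) 8 \left(-217 + 4 \left(\frac{3}{2} - 0\right) 8\right) - 156883\right) + 146367 = \left(4 \left(\frac{3}{2} + 0\right) 8 \left(-217 + 4 \left(\frac{3}{2} + 0\right) 8\right) - 156883\right) + 146367 = \left(4 \cdot \frac{3}{2} \cdot 8 \left(-217 + 4 \cdot \frac{3}{2} \cdot 8\right) - 156883\right) + 146367 = \left(6 \cdot 8 \left(-217 + 6 \cdot 8\right) - 156883\right) + 146367 = \left(48 \left(-217 + 48\right) - 156883\right) + 146367 = \left(48 \left(-169\right) - 156883\right) + 146367 = \left(-8112 - 156883\right) + 146367 = -164995 + 146367 = -18628$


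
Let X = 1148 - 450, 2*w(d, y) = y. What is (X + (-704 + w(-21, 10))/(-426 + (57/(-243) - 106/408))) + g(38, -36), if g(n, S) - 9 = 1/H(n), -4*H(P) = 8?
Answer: 3327022287/4698262 ≈ 708.14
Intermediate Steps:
H(P) = -2 (H(P) = -¼*8 = -2)
g(n, S) = 17/2 (g(n, S) = 9 + 1/(-2) = 9 - ½ = 17/2)
w(d, y) = y/2
X = 698
(X + (-704 + w(-21, 10))/(-426 + (57/(-243) - 106/408))) + g(38, -36) = (698 + (-704 + (½)*10)/(-426 + (57/(-243) - 106/408))) + 17/2 = (698 + (-704 + 5)/(-426 + (57*(-1/243) - 106*1/408))) + 17/2 = (698 - 699/(-426 + (-19/81 - 53/204))) + 17/2 = (698 - 699/(-426 - 2723/5508)) + 17/2 = (698 - 699/(-2349131/5508)) + 17/2 = (698 - 699*(-5508/2349131)) + 17/2 = (698 + 3850092/2349131) + 17/2 = 1643543530/2349131 + 17/2 = 3327022287/4698262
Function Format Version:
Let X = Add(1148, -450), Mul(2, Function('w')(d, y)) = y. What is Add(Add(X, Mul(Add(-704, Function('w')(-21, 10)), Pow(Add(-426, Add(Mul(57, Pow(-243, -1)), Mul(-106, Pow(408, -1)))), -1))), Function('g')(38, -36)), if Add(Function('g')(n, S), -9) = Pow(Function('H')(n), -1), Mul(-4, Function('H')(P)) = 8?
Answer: Rational(3327022287, 4698262) ≈ 708.14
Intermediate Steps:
Function('H')(P) = -2 (Function('H')(P) = Mul(Rational(-1, 4), 8) = -2)
Function('g')(n, S) = Rational(17, 2) (Function('g')(n, S) = Add(9, Pow(-2, -1)) = Add(9, Rational(-1, 2)) = Rational(17, 2))
Function('w')(d, y) = Mul(Rational(1, 2), y)
X = 698
Add(Add(X, Mul(Add(-704, Function('w')(-21, 10)), Pow(Add(-426, Add(Mul(57, Pow(-243, -1)), Mul(-106, Pow(408, -1)))), -1))), Function('g')(38, -36)) = Add(Add(698, Mul(Add(-704, Mul(Rational(1, 2), 10)), Pow(Add(-426, Add(Mul(57, Pow(-243, -1)), Mul(-106, Pow(408, -1)))), -1))), Rational(17, 2)) = Add(Add(698, Mul(Add(-704, 5), Pow(Add(-426, Add(Mul(57, Rational(-1, 243)), Mul(-106, Rational(1, 408)))), -1))), Rational(17, 2)) = Add(Add(698, Mul(-699, Pow(Add(-426, Add(Rational(-19, 81), Rational(-53, 204))), -1))), Rational(17, 2)) = Add(Add(698, Mul(-699, Pow(Add(-426, Rational(-2723, 5508)), -1))), Rational(17, 2)) = Add(Add(698, Mul(-699, Pow(Rational(-2349131, 5508), -1))), Rational(17, 2)) = Add(Add(698, Mul(-699, Rational(-5508, 2349131))), Rational(17, 2)) = Add(Add(698, Rational(3850092, 2349131)), Rational(17, 2)) = Add(Rational(1643543530, 2349131), Rational(17, 2)) = Rational(3327022287, 4698262)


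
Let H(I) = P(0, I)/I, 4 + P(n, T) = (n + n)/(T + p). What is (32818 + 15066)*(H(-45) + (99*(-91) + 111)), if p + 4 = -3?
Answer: -19173040904/45 ≈ -4.2607e+8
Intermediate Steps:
p = -7 (p = -4 - 3 = -7)
P(n, T) = -4 + 2*n/(-7 + T) (P(n, T) = -4 + (n + n)/(T - 7) = -4 + (2*n)/(-7 + T) = -4 + 2*n/(-7 + T))
H(I) = 2*(14 - 2*I)/(I*(-7 + I)) (H(I) = (2*(14 + 0 - 2*I)/(-7 + I))/I = (2*(14 - 2*I)/(-7 + I))/I = 2*(14 - 2*I)/(I*(-7 + I)))
(32818 + 15066)*(H(-45) + (99*(-91) + 111)) = (32818 + 15066)*(-4/(-45) + (99*(-91) + 111)) = 47884*(-4*(-1/45) + (-9009 + 111)) = 47884*(4/45 - 8898) = 47884*(-400406/45) = -19173040904/45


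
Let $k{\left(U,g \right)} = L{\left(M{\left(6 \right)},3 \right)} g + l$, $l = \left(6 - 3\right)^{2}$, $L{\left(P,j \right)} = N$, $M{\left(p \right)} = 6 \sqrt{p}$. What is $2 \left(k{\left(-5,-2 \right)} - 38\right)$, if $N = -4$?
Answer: $-42$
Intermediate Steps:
$L{\left(P,j \right)} = -4$
$l = 9$ ($l = 3^{2} = 9$)
$k{\left(U,g \right)} = 9 - 4 g$ ($k{\left(U,g \right)} = - 4 g + 9 = 9 - 4 g$)
$2 \left(k{\left(-5,-2 \right)} - 38\right) = 2 \left(\left(9 - -8\right) - 38\right) = 2 \left(\left(9 + 8\right) - 38\right) = 2 \left(17 - 38\right) = 2 \left(-21\right) = -42$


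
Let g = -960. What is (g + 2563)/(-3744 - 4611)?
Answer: -1603/8355 ≈ -0.19186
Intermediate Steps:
(g + 2563)/(-3744 - 4611) = (-960 + 2563)/(-3744 - 4611) = 1603/(-8355) = 1603*(-1/8355) = -1603/8355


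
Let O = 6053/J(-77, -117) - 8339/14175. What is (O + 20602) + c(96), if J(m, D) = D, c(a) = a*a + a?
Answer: 5502760468/184275 ≈ 29862.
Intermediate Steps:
c(a) = a + a² (c(a) = a² + a = a + a²)
O = -9641882/184275 (O = 6053/(-117) - 8339/14175 = 6053*(-1/117) - 8339*1/14175 = -6053/117 - 8339/14175 = -9641882/184275 ≈ -52.323)
(O + 20602) + c(96) = (-9641882/184275 + 20602) + 96*(1 + 96) = 3786791668/184275 + 96*97 = 3786791668/184275 + 9312 = 5502760468/184275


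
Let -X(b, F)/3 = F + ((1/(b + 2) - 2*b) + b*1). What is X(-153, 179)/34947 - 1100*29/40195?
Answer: -11625416729/14140592961 ≈ -0.82213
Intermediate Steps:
X(b, F) = -3*F - 3/(2 + b) + 3*b (X(b, F) = -3*(F + ((1/(b + 2) - 2*b) + b*1)) = -3*(F + ((1/(2 + b) - 2*b) + b)) = -3*(F + (1/(2 + b) - b)) = -3*(F + 1/(2 + b) - b) = -3*F - 3/(2 + b) + 3*b)
X(-153, 179)/34947 - 1100*29/40195 = (3*(-1 + (-153)² - 2*179 + 2*(-153) - 1*179*(-153))/(2 - 153))/34947 - 1100*29/40195 = (3*(-1 + 23409 - 358 - 306 + 27387)/(-151))*(1/34947) - 31900*1/40195 = (3*(-1/151)*50131)*(1/34947) - 6380/8039 = -150393/151*1/34947 - 6380/8039 = -50131/1758999 - 6380/8039 = -11625416729/14140592961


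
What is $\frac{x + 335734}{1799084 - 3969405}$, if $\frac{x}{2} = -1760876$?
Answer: $\frac{3186018}{2170321} \approx 1.468$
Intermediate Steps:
$x = -3521752$ ($x = 2 \left(-1760876\right) = -3521752$)
$\frac{x + 335734}{1799084 - 3969405} = \frac{-3521752 + 335734}{1799084 - 3969405} = - \frac{3186018}{-2170321} = \left(-3186018\right) \left(- \frac{1}{2170321}\right) = \frac{3186018}{2170321}$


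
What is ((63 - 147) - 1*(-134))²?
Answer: 2500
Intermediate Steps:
((63 - 147) - 1*(-134))² = (-84 + 134)² = 50² = 2500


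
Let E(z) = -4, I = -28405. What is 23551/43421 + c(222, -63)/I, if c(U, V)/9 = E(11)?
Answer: 670529311/1233373505 ≈ 0.54365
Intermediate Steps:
c(U, V) = -36 (c(U, V) = 9*(-4) = -36)
23551/43421 + c(222, -63)/I = 23551/43421 - 36/(-28405) = 23551*(1/43421) - 36*(-1/28405) = 23551/43421 + 36/28405 = 670529311/1233373505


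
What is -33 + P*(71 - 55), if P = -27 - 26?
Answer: -881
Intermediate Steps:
P = -53
-33 + P*(71 - 55) = -33 - 53*(71 - 55) = -33 - 53*16 = -33 - 848 = -881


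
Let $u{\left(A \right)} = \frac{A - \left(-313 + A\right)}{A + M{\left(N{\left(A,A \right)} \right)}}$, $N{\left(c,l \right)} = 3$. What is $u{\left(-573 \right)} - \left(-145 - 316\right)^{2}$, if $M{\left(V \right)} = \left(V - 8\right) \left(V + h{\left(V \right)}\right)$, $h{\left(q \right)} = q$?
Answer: $- \frac{128150476}{603} \approx -2.1252 \cdot 10^{5}$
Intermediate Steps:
$M{\left(V \right)} = 2 V \left(-8 + V\right)$ ($M{\left(V \right)} = \left(V - 8\right) \left(V + V\right) = \left(-8 + V\right) 2 V = 2 V \left(-8 + V\right)$)
$u{\left(A \right)} = \frac{313}{-30 + A}$ ($u{\left(A \right)} = \frac{A - \left(-313 + A\right)}{A + 2 \cdot 3 \left(-8 + 3\right)} = \frac{313}{A + 2 \cdot 3 \left(-5\right)} = \frac{313}{A - 30} = \frac{313}{-30 + A}$)
$u{\left(-573 \right)} - \left(-145 - 316\right)^{2} = \frac{313}{-30 - 573} - \left(-145 - 316\right)^{2} = \frac{313}{-603} - \left(-461\right)^{2} = 313 \left(- \frac{1}{603}\right) - 212521 = - \frac{313}{603} - 212521 = - \frac{128150476}{603}$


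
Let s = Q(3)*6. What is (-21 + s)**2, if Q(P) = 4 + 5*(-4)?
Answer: 13689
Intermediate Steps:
Q(P) = -16 (Q(P) = 4 - 20 = -16)
s = -96 (s = -16*6 = -96)
(-21 + s)**2 = (-21 - 96)**2 = (-117)**2 = 13689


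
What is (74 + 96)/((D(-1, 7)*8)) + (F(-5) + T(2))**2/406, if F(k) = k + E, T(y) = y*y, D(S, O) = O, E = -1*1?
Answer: 2473/812 ≈ 3.0456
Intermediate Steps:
E = -1
T(y) = y**2
F(k) = -1 + k (F(k) = k - 1 = -1 + k)
(74 + 96)/((D(-1, 7)*8)) + (F(-5) + T(2))**2/406 = (74 + 96)/((7*8)) + ((-1 - 5) + 2**2)**2/406 = 170/56 + (-6 + 4)**2*(1/406) = 170*(1/56) + (-2)**2*(1/406) = 85/28 + 4*(1/406) = 85/28 + 2/203 = 2473/812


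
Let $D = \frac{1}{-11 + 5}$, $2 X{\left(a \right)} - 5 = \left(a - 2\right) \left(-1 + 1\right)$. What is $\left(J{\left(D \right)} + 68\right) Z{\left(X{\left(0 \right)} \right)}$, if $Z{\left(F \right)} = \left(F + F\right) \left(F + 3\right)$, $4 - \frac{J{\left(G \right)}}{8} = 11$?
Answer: $330$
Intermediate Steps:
$X{\left(a \right)} = \frac{5}{2}$ ($X{\left(a \right)} = \frac{5}{2} + \frac{\left(a - 2\right) \left(-1 + 1\right)}{2} = \frac{5}{2} + \frac{\left(-2 + a\right) 0}{2} = \frac{5}{2} + \frac{1}{2} \cdot 0 = \frac{5}{2} + 0 = \frac{5}{2}$)
$D = - \frac{1}{6}$ ($D = \frac{1}{-6} = - \frac{1}{6} \approx -0.16667$)
$J{\left(G \right)} = -56$ ($J{\left(G \right)} = 32 - 88 = -56$)
$Z{\left(F \right)} = 2 F \left(3 + F\right)$
$\left(J{\left(D \right)} + 68\right) Z{\left(X{\left(0 \right)} \right)} = \left(-56 + 68\right) 2 \cdot \frac{5}{2} \left(3 + \frac{5}{2}\right) = 12 \cdot 2 \cdot \frac{5}{2} \cdot \frac{11}{2} = 12 \cdot \frac{55}{2} = 330$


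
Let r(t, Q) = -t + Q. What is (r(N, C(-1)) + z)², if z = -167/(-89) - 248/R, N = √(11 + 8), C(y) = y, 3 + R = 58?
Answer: 771458999/23961025 + 35564*√19/4895 ≈ 63.865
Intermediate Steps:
R = 55 (R = -3 + 58 = 55)
N = √19 ≈ 4.3589
r(t, Q) = Q - t
z = -12887/4895 (z = -167/(-89) - 248/55 = -167*(-1/89) - 248*1/55 = 167/89 - 248/55 = -12887/4895 ≈ -2.6327)
(r(N, C(-1)) + z)² = ((-1 - √19) - 12887/4895)² = (-17782/4895 - √19)²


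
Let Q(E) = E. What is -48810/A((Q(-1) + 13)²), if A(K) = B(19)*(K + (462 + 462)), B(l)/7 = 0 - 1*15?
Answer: 1627/3738 ≈ 0.43526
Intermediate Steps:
B(l) = -105 (B(l) = 7*(0 - 1*15) = 7*(0 - 15) = 7*(-15) = -105)
A(K) = -97020 - 105*K (A(K) = -105*(K + (462 + 462)) = -105*(K + 924) = -105*(924 + K) = -97020 - 105*K)
-48810/A((Q(-1) + 13)²) = -48810/(-97020 - 105*(-1 + 13)²) = -48810/(-97020 - 105*12²) = -48810/(-97020 - 105*144) = -48810/(-97020 - 15120) = -48810/(-112140) = -48810*(-1/112140) = 1627/3738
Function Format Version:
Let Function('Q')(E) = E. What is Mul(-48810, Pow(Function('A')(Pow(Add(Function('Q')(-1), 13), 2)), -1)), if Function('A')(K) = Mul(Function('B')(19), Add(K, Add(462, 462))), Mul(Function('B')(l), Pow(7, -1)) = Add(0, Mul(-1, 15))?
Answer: Rational(1627, 3738) ≈ 0.43526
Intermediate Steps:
Function('B')(l) = -105 (Function('B')(l) = Mul(7, Add(0, Mul(-1, 15))) = Mul(7, Add(0, -15)) = Mul(7, -15) = -105)
Function('A')(K) = Add(-97020, Mul(-105, K)) (Function('A')(K) = Mul(-105, Add(K, Add(462, 462))) = Mul(-105, Add(K, 924)) = Mul(-105, Add(924, K)) = Add(-97020, Mul(-105, K)))
Mul(-48810, Pow(Function('A')(Pow(Add(Function('Q')(-1), 13), 2)), -1)) = Mul(-48810, Pow(Add(-97020, Mul(-105, Pow(Add(-1, 13), 2))), -1)) = Mul(-48810, Pow(Add(-97020, Mul(-105, Pow(12, 2))), -1)) = Mul(-48810, Pow(Add(-97020, Mul(-105, 144)), -1)) = Mul(-48810, Pow(Add(-97020, -15120), -1)) = Mul(-48810, Pow(-112140, -1)) = Mul(-48810, Rational(-1, 112140)) = Rational(1627, 3738)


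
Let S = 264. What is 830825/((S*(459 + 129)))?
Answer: 830825/155232 ≈ 5.3521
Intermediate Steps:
830825/((S*(459 + 129))) = 830825/((264*(459 + 129))) = 830825/((264*588)) = 830825/155232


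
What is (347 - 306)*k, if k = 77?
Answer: 3157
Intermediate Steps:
(347 - 306)*k = (347 - 306)*77 = 41*77 = 3157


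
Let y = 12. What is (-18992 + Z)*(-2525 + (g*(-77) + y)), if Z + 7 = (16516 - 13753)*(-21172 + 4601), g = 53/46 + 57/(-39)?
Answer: 34090791303744/299 ≈ 1.1402e+11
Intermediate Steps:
g = -185/598 (g = 53*(1/46) + 57*(-1/39) = 53/46 - 19/13 = -185/598 ≈ -0.30936)
Z = -45785680 (Z = -7 + (16516 - 13753)*(-21172 + 4601) = -7 + 2763*(-16571) = -7 - 45785673 = -45785680)
(-18992 + Z)*(-2525 + (g*(-77) + y)) = (-18992 - 45785680)*(-2525 + (-185/598*(-77) + 12)) = -45804672*(-2525 + (14245/598 + 12)) = -45804672*(-2525 + 21421/598) = -45804672*(-1488529/598) = 34090791303744/299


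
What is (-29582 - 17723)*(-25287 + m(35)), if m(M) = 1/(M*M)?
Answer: 293069366614/245 ≈ 1.1962e+9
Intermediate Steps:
m(M) = M**(-2)
(-29582 - 17723)*(-25287 + m(35)) = (-29582 - 17723)*(-25287 + 35**(-2)) = -47305*(-25287 + 1/1225) = -47305*(-30976574/1225) = 293069366614/245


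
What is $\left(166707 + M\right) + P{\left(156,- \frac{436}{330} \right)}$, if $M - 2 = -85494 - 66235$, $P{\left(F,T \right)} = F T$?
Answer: $\frac{812564}{55} \approx 14774.0$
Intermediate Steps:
$M = -151727$ ($M = 2 - 151729 = -151727$)
$\left(166707 + M\right) + P{\left(156,- \frac{436}{330} \right)} = \left(166707 - 151727\right) + 156 \left(- \frac{436}{330}\right) = 14980 + 156 \left(\left(-436\right) \frac{1}{330}\right) = 14980 + 156 \left(- \frac{218}{165}\right) = 14980 - \frac{11336}{55} = \frac{812564}{55}$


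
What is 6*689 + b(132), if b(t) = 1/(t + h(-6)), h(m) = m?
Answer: 520885/126 ≈ 4134.0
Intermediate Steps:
b(t) = 1/(-6 + t) (b(t) = 1/(t - 6) = 1/(-6 + t))
6*689 + b(132) = 6*689 + 1/(-6 + 132) = 4134 + 1/126 = 520885/126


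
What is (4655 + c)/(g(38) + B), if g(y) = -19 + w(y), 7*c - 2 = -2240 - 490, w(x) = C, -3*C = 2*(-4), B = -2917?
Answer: -89571/61600 ≈ -1.4541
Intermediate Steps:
C = 8/3 (C = -2*(-4)/3 = -⅓*(-8) = 8/3 ≈ 2.6667)
w(x) = 8/3
c = -2728/7 (c = 2/7 + (-2240 - 490)/7 = 2/7 + (⅐)*(-2730) = 2/7 - 390 = -2728/7 ≈ -389.71)
g(y) = -49/3 (g(y) = -19 + 8/3 = -49/3)
(4655 + c)/(g(38) + B) = (4655 - 2728/7)/(-49/3 - 2917) = 29857/(7*(-8800/3)) = (29857/7)*(-3/8800) = -89571/61600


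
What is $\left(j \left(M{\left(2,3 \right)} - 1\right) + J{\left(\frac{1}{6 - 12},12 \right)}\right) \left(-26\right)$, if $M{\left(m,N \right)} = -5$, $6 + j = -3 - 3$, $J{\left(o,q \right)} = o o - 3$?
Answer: $- \frac{32305}{18} \approx -1794.7$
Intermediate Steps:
$J{\left(o,q \right)} = -3 + o^{2}$ ($J{\left(o,q \right)} = o^{2} - 3 = -3 + o^{2}$)
$j = -12$ ($j = -6 - 6 = -12$)
$\left(j \left(M{\left(2,3 \right)} - 1\right) + J{\left(\frac{1}{6 - 12},12 \right)}\right) \left(-26\right) = \left(- 12 \left(-5 - 1\right) - \left(3 - \left(\frac{1}{6 - 12}\right)^{2}\right)\right) \left(-26\right) = \left(\left(-12\right) \left(-6\right) - \left(3 - \left(\frac{1}{-6}\right)^{2}\right)\right) \left(-26\right) = \left(72 - \left(3 - \left(- \frac{1}{6}\right)^{2}\right)\right) \left(-26\right) = \left(72 + \left(-3 + \frac{1}{36}\right)\right) \left(-26\right) = \left(72 - \frac{107}{36}\right) \left(-26\right) = \frac{2485}{36} \left(-26\right) = - \frac{32305}{18}$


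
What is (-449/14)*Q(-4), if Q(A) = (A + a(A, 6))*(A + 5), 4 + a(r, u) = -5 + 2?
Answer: 4939/14 ≈ 352.79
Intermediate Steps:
a(r, u) = -7 (a(r, u) = -4 + (-5 + 2) = -4 - 3 = -7)
Q(A) = (-7 + A)*(5 + A) (Q(A) = (A - 7)*(A + 5) = (-7 + A)*(5 + A))
(-449/14)*Q(-4) = (-449/14)*(-35 + (-4)**2 - 2*(-4)) = (-449/14)*(-35 + 16 + 8) = -1*449/14*(-11) = -449/14*(-11) = 4939/14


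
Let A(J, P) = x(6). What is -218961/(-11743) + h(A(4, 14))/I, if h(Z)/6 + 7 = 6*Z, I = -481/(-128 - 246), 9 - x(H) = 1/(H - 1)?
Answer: 6561047073/28241915 ≈ 232.32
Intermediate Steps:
x(H) = 9 - 1/(-1 + H) (x(H) = 9 - 1/(H - 1) = 9 - 1/(-1 + H))
A(J, P) = 44/5 (A(J, P) = (-10 + 9*6)/(-1 + 6) = (-10 + 54)/5 = (⅕)*44 = 44/5)
I = 481/374 (I = -481/(-374) = -481*(-1/374) = 481/374 ≈ 1.2861)
h(Z) = -42 + 36*Z (h(Z) = -42 + 6*(6*Z) = -42 + 36*Z)
-218961/(-11743) + h(A(4, 14))/I = -218961/(-11743) + (-42 + 36*(44/5))/(481/374) = -218961*(-1/11743) + (-42 + 1584/5)*(374/481) = 218961/11743 + (1374/5)*(374/481) = 218961/11743 + 513876/2405 = 6561047073/28241915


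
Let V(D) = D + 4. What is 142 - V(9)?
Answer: 129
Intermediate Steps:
V(D) = 4 + D
142 - V(9) = 142 - (4 + 9) = 142 - 1*13 = 142 - 13 = 129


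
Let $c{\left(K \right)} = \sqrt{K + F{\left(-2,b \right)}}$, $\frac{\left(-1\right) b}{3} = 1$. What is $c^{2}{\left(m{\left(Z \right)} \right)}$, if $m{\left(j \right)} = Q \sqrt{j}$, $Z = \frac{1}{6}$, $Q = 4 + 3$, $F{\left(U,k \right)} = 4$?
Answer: $4 + \frac{7 \sqrt{6}}{6} \approx 6.8577$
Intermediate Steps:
$b = -3$ ($b = \left(-3\right) 1 = -3$)
$Q = 7$
$Z = \frac{1}{6} \approx 0.16667$
$m{\left(j \right)} = 7 \sqrt{j}$
$c{\left(K \right)} = \sqrt{4 + K}$ ($c{\left(K \right)} = \sqrt{K + 4} = \sqrt{4 + K}$)
$c^{2}{\left(m{\left(Z \right)} \right)} = \left(\sqrt{4 + \frac{7}{\sqrt{6}}}\right)^{2} = \left(\sqrt{4 + 7 \frac{\sqrt{6}}{6}}\right)^{2} = \left(\sqrt{4 + \frac{7 \sqrt{6}}{6}}\right)^{2} = 4 + \frac{7 \sqrt{6}}{6}$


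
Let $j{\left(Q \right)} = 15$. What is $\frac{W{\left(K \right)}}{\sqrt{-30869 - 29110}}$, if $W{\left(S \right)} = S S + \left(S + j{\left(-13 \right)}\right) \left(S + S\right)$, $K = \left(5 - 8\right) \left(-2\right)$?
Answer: $- \frac{96 i \sqrt{59979}}{19993} \approx - 1.176 i$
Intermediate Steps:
$K = 6$ ($K = \left(-3\right) \left(-2\right) = 6$)
$W{\left(S \right)} = S^{2} + 2 S \left(15 + S\right)$ ($W{\left(S \right)} = S S + \left(S + 15\right) \left(S + S\right) = S^{2} + \left(15 + S\right) 2 S = S^{2} + 2 S \left(15 + S\right)$)
$\frac{W{\left(K \right)}}{\sqrt{-30869 - 29110}} = \frac{3 \cdot 6 \left(10 + 6\right)}{\sqrt{-30869 - 29110}} = \frac{3 \cdot 6 \cdot 16}{\sqrt{-59979}} = \frac{288}{i \sqrt{59979}} = 288 \left(- \frac{i \sqrt{59979}}{59979}\right) = - \frac{96 i \sqrt{59979}}{19993}$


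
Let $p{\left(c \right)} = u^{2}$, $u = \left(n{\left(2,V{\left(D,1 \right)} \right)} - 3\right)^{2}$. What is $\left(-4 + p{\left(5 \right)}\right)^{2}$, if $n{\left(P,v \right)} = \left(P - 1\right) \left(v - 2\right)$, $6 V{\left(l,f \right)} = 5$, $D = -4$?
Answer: $\frac{148564764481}{1679616} \approx 88452.0$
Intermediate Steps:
$V{\left(l,f \right)} = \frac{5}{6}$ ($V{\left(l,f \right)} = \frac{1}{6} \cdot 5 = \frac{5}{6}$)
$n{\left(P,v \right)} = \left(-1 + P\right) \left(-2 + v\right)$
$u = \frac{625}{36}$ ($u = \left(\left(2 - \frac{5}{6} - 4 + 2 \cdot \frac{5}{6}\right) - 3\right)^{2} = \left(\left(2 - \frac{5}{6} - 4 + \frac{5}{3}\right) - 3\right)^{2} = \left(- \frac{7}{6} - 3\right)^{2} = \left(- \frac{25}{6}\right)^{2} = \frac{625}{36} \approx 17.361$)
$p{\left(c \right)} = \frac{390625}{1296}$ ($p{\left(c \right)} = \left(\frac{625}{36}\right)^{2} = \frac{390625}{1296}$)
$\left(-4 + p{\left(5 \right)}\right)^{2} = \left(-4 + \frac{390625}{1296}\right)^{2} = \left(\frac{385441}{1296}\right)^{2} = \frac{148564764481}{1679616}$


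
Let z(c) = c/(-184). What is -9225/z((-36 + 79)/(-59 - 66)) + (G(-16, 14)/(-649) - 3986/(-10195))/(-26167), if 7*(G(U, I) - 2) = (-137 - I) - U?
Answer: -23376819688350984609/4737613981835 ≈ -4.9343e+6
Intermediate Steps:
G(U, I) = -123/7 - I/7 - U/7 (G(U, I) = 2 + ((-137 - I) - U)/7 = 2 + (-137 - I - U)/7 = 2 + (-137/7 - I/7 - U/7) = -123/7 - I/7 - U/7)
z(c) = -c/184 (z(c) = c*(-1/184) = -c/184)
-9225/z((-36 + 79)/(-59 - 66)) + (G(-16, 14)/(-649) - 3986/(-10195))/(-26167) = -9225*(-184*(-59 - 66)/(-36 + 79)) + ((-123/7 - 1/7*14 - 1/7*(-16))/(-649) - 3986/(-10195))/(-26167) = -9225/((-43/(184*(-125)))) + ((-123/7 - 2 + 16/7)*(-1/649) - 3986*(-1/10195))*(-1/26167) = -9225/((-43*(-1)/(184*125))) + (-121/7*(-1/649) + 3986/10195)*(-1/26167) = -9225/((-1/184*(-43/125))) + (11/413 + 3986/10195)*(-1/26167) = -9225/43/23000 + (1758363/4210535)*(-1/26167) = -9225*23000/43 - 1758363/110177069345 = -212175000/43 - 1758363/110177069345 = -23376819688350984609/4737613981835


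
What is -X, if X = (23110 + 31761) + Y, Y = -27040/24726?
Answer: -52181281/951 ≈ -54870.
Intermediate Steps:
Y = -1040/951 (Y = -27040/24726 = -1*1040/951 = -1040/951 ≈ -1.0936)
X = 52181281/951 (X = (23110 + 31761) - 1040/951 = 54871 - 1040/951 = 52181281/951 ≈ 54870.)
-X = -1*52181281/951 = -52181281/951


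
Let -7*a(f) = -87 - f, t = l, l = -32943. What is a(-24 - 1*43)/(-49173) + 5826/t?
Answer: -668677382/3779780991 ≈ -0.17691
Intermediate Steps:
t = -32943
a(f) = 87/7 + f/7 (a(f) = -(-87 - f)/7 = 87/7 + f/7)
a(-24 - 1*43)/(-49173) + 5826/t = (87/7 + (-24 - 1*43)/7)/(-49173) + 5826/(-32943) = (87/7 + (-24 - 43)/7)*(-1/49173) + 5826*(-1/32943) = (87/7 + (⅐)*(-67))*(-1/49173) - 1942/10981 = (87/7 - 67/7)*(-1/49173) - 1942/10981 = (20/7)*(-1/49173) - 1942/10981 = -20/344211 - 1942/10981 = -668677382/3779780991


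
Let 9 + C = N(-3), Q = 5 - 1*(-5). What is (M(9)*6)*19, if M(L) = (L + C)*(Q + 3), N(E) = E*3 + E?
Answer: -17784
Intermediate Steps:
Q = 10 (Q = 5 + 5 = 10)
N(E) = 4*E (N(E) = 3*E + E = 4*E)
C = -21 (C = -9 + 4*(-3) = -9 - 12 = -21)
M(L) = -273 + 13*L (M(L) = (L - 21)*(10 + 3) = (-21 + L)*13 = -273 + 13*L)
(M(9)*6)*19 = ((-273 + 13*9)*6)*19 = ((-273 + 117)*6)*19 = -156*6*19 = -936*19 = -17784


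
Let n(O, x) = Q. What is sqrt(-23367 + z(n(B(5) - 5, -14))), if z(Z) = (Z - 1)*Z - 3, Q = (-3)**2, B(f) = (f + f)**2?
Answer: I*sqrt(23298) ≈ 152.64*I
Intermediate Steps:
B(f) = 4*f**2 (B(f) = (2*f)**2 = 4*f**2)
Q = 9
n(O, x) = 9
z(Z) = -3 + Z*(-1 + Z) (z(Z) = (-1 + Z)*Z - 3 = Z*(-1 + Z) - 3 = -3 + Z*(-1 + Z))
sqrt(-23367 + z(n(B(5) - 5, -14))) = sqrt(-23367 + (-3 + 9**2 - 1*9)) = sqrt(-23367 + (-3 + 81 - 9)) = sqrt(-23367 + 69) = sqrt(-23298) = I*sqrt(23298)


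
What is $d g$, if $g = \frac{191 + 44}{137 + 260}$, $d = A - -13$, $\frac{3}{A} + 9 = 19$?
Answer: $\frac{6251}{794} \approx 7.8728$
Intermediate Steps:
$A = \frac{3}{10}$ ($A = \frac{3}{-9 + 19} = \frac{3}{10} \approx 0.3$)
$d = \frac{133}{10}$ ($d = \frac{3}{10} - -13 = \frac{3}{10} + 13 = \frac{133}{10} \approx 13.3$)
$g = \frac{235}{397} \approx 0.59194$
$d g = \frac{133}{10} \cdot \frac{235}{397} = \frac{6251}{794}$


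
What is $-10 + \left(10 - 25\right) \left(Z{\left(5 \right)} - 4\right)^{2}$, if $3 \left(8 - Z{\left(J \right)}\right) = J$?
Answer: $- \frac{275}{3} \approx -91.667$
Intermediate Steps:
$Z{\left(J \right)} = 8 - \frac{J}{3}$
$-10 + \left(10 - 25\right) \left(Z{\left(5 \right)} - 4\right)^{2} = -10 + \left(10 - 25\right) \left(\left(8 - \frac{5}{3}\right) - 4\right)^{2} = -10 - 15 \left(\left(8 - \frac{5}{3}\right) - 4\right)^{2} = -10 - 15 \left(\frac{19}{3} - 4\right)^{2} = -10 - 15 \left(\frac{7}{3}\right)^{2} = -10 - \frac{245}{3} = - \frac{275}{3}$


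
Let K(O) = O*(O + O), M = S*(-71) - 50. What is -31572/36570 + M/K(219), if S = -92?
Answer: -232616887/292322295 ≈ -0.79575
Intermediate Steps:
M = 6482 (M = -92*(-71) - 50 = 6532 - 50 = 6482)
K(O) = 2*O**2 (K(O) = O*(2*O) = 2*O**2)
-31572/36570 + M/K(219) = -31572/36570 + 6482/((2*219**2)) = -31572*1/36570 + 6482/((2*47961)) = -5262/6095 + 6482/95922 = -5262/6095 + 6482*(1/95922) = -5262/6095 + 3241/47961 = -232616887/292322295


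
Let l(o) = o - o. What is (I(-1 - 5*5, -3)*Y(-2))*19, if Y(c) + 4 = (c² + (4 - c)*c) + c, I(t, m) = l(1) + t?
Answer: 6916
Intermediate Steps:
l(o) = 0
I(t, m) = t (I(t, m) = 0 + t = t)
Y(c) = -4 + c + c² + c*(4 - c) (Y(c) = -4 + ((c² + (4 - c)*c) + c) = -4 + ((c² + c*(4 - c)) + c) = -4 + (c + c² + c*(4 - c)) = -4 + c + c² + c*(4 - c))
(I(-1 - 5*5, -3)*Y(-2))*19 = ((-1 - 5*5)*(-4 + 5*(-2)))*19 = ((-1 - 25)*(-4 - 10))*19 = -26*(-14)*19 = 364*19 = 6916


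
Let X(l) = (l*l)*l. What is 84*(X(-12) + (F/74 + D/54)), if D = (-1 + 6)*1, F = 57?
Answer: -48311480/333 ≈ -1.4508e+5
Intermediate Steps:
D = 5 (D = 5*1 = 5)
X(l) = l³ (X(l) = l²*l = l³)
84*(X(-12) + (F/74 + D/54)) = 84*((-12)³ + (57/74 + 5/54)) = 84*(-1728 + (57*(1/74) + 5*(1/54))) = 84*(-1728 + (57/74 + 5/54)) = 84*(-1728 + 862/999) = 84*(-1725410/999) = -48311480/333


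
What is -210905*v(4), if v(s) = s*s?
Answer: -3374480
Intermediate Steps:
v(s) = s²
-210905*v(4) = -210905*4² = -210905*16 = -3374480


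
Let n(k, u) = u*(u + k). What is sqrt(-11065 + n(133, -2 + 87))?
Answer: sqrt(7465) ≈ 86.400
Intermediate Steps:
n(k, u) = u*(k + u)
sqrt(-11065 + n(133, -2 + 87)) = sqrt(-11065 + (-2 + 87)*(133 + (-2 + 87))) = sqrt(-11065 + 85*(133 + 85)) = sqrt(-11065 + 85*218) = sqrt(-11065 + 18530) = sqrt(7465)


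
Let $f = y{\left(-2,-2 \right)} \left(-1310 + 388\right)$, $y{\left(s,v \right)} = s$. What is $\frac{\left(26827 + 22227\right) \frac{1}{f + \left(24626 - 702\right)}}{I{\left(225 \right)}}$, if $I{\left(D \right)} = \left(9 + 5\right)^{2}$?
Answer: $\frac{24527}{2525264} \approx 0.0097127$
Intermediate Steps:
$I{\left(D \right)} = 196$ ($I{\left(D \right)} = 14^{2} = 196$)
$f = 1844$ ($f = - 2 \left(-1310 + 388\right) = \left(-2\right) \left(-922\right) = 1844$)
$\frac{\left(26827 + 22227\right) \frac{1}{f + \left(24626 - 702\right)}}{I{\left(225 \right)}} = \frac{\left(26827 + 22227\right) \frac{1}{1844 + \left(24626 - 702\right)}}{196} = \frac{49054}{1844 + \left(24626 - 702\right)} \frac{1}{196} = \frac{49054}{1844 + 23924} \cdot \frac{1}{196} = \frac{49054}{25768} \cdot \frac{1}{196} = 49054 \cdot \frac{1}{25768} \cdot \frac{1}{196} = \frac{24527}{12884} \cdot \frac{1}{196} = \frac{24527}{2525264}$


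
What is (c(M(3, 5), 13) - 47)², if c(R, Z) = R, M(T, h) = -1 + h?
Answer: 1849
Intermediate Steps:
(c(M(3, 5), 13) - 47)² = ((-1 + 5) - 47)² = (4 - 47)² = (-43)² = 1849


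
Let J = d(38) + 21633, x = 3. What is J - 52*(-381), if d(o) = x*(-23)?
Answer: 41376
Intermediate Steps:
d(o) = -69 (d(o) = 3*(-23) = -69)
J = 21564 (J = -69 + 21633 = 21564)
J - 52*(-381) = 21564 - 52*(-381) = 21564 - 1*(-19812) = 21564 + 19812 = 41376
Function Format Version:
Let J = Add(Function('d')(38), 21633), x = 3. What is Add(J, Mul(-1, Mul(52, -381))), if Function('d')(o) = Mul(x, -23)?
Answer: 41376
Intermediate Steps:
Function('d')(o) = -69 (Function('d')(o) = Mul(3, -23) = -69)
J = 21564 (J = Add(-69, 21633) = 21564)
Add(J, Mul(-1, Mul(52, -381))) = Add(21564, Mul(-1, Mul(52, -381))) = Add(21564, Mul(-1, -19812)) = Add(21564, 19812) = 41376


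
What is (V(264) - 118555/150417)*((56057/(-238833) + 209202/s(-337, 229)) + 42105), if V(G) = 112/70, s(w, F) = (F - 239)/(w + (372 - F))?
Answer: 427115430280438766/128301940575 ≈ 3.3290e+6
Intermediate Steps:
s(w, F) = (-239 + F)/(372 + w - F)
V(G) = 8/5 (V(G) = 112*(1/70) = 8/5)
(V(264) - 118555/150417)*((56057/(-238833) + 209202/s(-337, 229)) + 42105) = (8/5 - 118555/150417)*((56057/(-238833) + 209202/(((-239 + 229)/(372 - 337 - 1*229)))) + 42105) = (8/5 - 118555*1/150417)*((56057*(-1/238833) + 209202/((-10/(372 - 337 - 229)))) + 42105) = (8/5 - 118555/150417)*((-56057/238833 + 209202/((-10/(-194)))) + 42105) = 610561*((-56057/238833 + 209202/((-1/194*(-10)))) + 42105)/752085 = 610561*((-56057/238833 + 209202/(5/97)) + 42105)/752085 = 610561*((-56057/238833 + 209202*(97/5)) + 42105)/752085 = 610561*((-56057/238833 + 20292594/5) + 42105)/752085 = 610561*(4846540822517/1194165 + 42105)/752085 = (610561/752085)*(4896821139842/1194165) = 427115430280438766/128301940575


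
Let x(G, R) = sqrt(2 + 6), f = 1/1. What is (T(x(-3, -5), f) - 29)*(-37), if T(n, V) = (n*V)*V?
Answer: 1073 - 74*sqrt(2) ≈ 968.35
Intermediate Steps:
f = 1
x(G, R) = 2*sqrt(2) (x(G, R) = sqrt(8) = 2*sqrt(2))
T(n, V) = n*V**2 (T(n, V) = (V*n)*V = n*V**2)
(T(x(-3, -5), f) - 29)*(-37) = ((2*sqrt(2))*1**2 - 29)*(-37) = ((2*sqrt(2))*1 - 29)*(-37) = (2*sqrt(2) - 29)*(-37) = (-29 + 2*sqrt(2))*(-37) = 1073 - 74*sqrt(2)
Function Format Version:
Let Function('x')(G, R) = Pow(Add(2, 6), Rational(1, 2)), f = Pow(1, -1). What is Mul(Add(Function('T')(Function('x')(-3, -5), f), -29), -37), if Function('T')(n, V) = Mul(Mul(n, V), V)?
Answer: Add(1073, Mul(-74, Pow(2, Rational(1, 2)))) ≈ 968.35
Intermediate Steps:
f = 1
Function('x')(G, R) = Mul(2, Pow(2, Rational(1, 2))) (Function('x')(G, R) = Pow(8, Rational(1, 2)) = Mul(2, Pow(2, Rational(1, 2))))
Function('T')(n, V) = Mul(n, Pow(V, 2)) (Function('T')(n, V) = Mul(Mul(V, n), V) = Mul(n, Pow(V, 2)))
Mul(Add(Function('T')(Function('x')(-3, -5), f), -29), -37) = Mul(Add(Mul(Mul(2, Pow(2, Rational(1, 2))), Pow(1, 2)), -29), -37) = Mul(Add(Mul(Mul(2, Pow(2, Rational(1, 2))), 1), -29), -37) = Mul(Add(Mul(2, Pow(2, Rational(1, 2))), -29), -37) = Mul(Add(-29, Mul(2, Pow(2, Rational(1, 2)))), -37) = Add(1073, Mul(-74, Pow(2, Rational(1, 2))))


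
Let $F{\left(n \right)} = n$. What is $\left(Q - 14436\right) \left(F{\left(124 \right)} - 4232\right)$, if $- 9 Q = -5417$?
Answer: $\frac{511474756}{9} \approx 5.6831 \cdot 10^{7}$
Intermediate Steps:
$Q = \frac{5417}{9}$ ($Q = \left(- \frac{1}{9}\right) \left(-5417\right) = \frac{5417}{9} \approx 601.89$)
$\left(Q - 14436\right) \left(F{\left(124 \right)} - 4232\right) = \left(\frac{5417}{9} - 14436\right) \left(124 - 4232\right) = \left(- \frac{124507}{9}\right) \left(-4108\right) = \frac{511474756}{9}$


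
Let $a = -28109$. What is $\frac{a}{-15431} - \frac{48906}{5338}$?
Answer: $- \frac{302311322}{41185339} \approx -7.3403$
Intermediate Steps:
$\frac{a}{-15431} - \frac{48906}{5338} = - \frac{28109}{-15431} - \frac{48906}{5338} = \left(-28109\right) \left(- \frac{1}{15431}\right) - \frac{24453}{2669} = \frac{28109}{15431} - \frac{24453}{2669} = - \frac{302311322}{41185339}$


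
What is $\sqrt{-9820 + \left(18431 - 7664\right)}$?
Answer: $\sqrt{947} \approx 30.773$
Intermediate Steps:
$\sqrt{-9820 + \left(18431 - 7664\right)} = \sqrt{-9820 + 10767} = \sqrt{947}$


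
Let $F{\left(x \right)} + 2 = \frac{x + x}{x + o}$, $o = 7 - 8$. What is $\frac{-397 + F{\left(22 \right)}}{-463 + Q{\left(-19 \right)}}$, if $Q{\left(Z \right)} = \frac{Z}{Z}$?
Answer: $\frac{8335}{9702} \approx 0.8591$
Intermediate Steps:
$o = -1$
$F{\left(x \right)} = -2 + \frac{2 x}{-1 + x}$ ($F{\left(x \right)} = -2 + \frac{x + x}{x - 1} = -2 + \frac{2 x}{-1 + x}$)
$Q{\left(Z \right)} = 1$
$\frac{-397 + F{\left(22 \right)}}{-463 + Q{\left(-19 \right)}} = \frac{-397 + \frac{2}{-1 + 22}}{-463 + 1} = \frac{-397 + \frac{2}{21}}{-462} = \left(-397 + 2 \cdot \frac{1}{21}\right) \left(- \frac{1}{462}\right) = \left(-397 + \frac{2}{21}\right) \left(- \frac{1}{462}\right) = \left(- \frac{8335}{21}\right) \left(- \frac{1}{462}\right) = \frac{8335}{9702}$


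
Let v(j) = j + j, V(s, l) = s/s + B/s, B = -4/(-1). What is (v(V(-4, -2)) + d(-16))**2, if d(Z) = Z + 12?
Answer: 16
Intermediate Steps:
B = 4 (B = -4*(-1) = 4)
V(s, l) = 1 + 4/s (V(s, l) = s/s + 4/s = 1 + 4/s)
d(Z) = 12 + Z
v(j) = 2*j
(v(V(-4, -2)) + d(-16))**2 = (2*((4 - 4)/(-4)) + (12 - 16))**2 = (2*(-1/4*0) - 4)**2 = (2*0 - 4)**2 = (0 - 4)**2 = (-4)**2 = 16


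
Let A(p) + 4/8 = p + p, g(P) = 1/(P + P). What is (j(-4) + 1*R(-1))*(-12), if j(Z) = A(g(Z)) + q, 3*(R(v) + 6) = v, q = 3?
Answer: 49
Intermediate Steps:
g(P) = 1/(2*P)
A(p) = -1/2 + 2*p (A(p) = -1/2 + (p + p) = -1/2 + 2*p)
R(v) = -6 + v/3
j(Z) = 5/2 + 1/Z (j(Z) = (-1/2 + 2*(1/(2*Z))) + 3 = (-1/2 + 1/Z) + 3 = 5/2 + 1/Z)
(j(-4) + 1*R(-1))*(-12) = ((5/2 + 1/(-4)) + 1*(-6 + (1/3)*(-1)))*(-12) = ((5/2 - 1/4) + 1*(-6 - 1/3))*(-12) = (9/4 + 1*(-19/3))*(-12) = (9/4 - 19/3)*(-12) = -49/12*(-12) = 49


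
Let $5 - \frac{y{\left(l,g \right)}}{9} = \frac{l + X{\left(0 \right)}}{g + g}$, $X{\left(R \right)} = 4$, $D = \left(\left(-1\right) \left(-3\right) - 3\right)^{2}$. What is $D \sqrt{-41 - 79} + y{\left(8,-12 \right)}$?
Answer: $\frac{99}{2} \approx 49.5$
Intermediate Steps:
$D = 0$ ($D = \left(3 - 3\right)^{2} = 0^{2} = 0$)
$y{\left(l,g \right)} = 45 - \frac{9 \left(4 + l\right)}{2 g}$ ($y{\left(l,g \right)} = 45 - 9 \frac{l + 4}{g + g} = 45 - 9 \frac{4 + l}{2 g} = 45 - \frac{9 \left(4 + l\right)}{2 g}$)
$D \sqrt{-41 - 79} + y{\left(8,-12 \right)} = 0 \sqrt{-41 - 79} + \frac{9 \left(-4 - 8 + 10 \left(-12\right)\right)}{2 \left(-12\right)} = 0 \sqrt{-120} + \frac{9}{2} \left(- \frac{1}{12}\right) \left(-4 - 8 - 120\right) = 0 \cdot 2 i \sqrt{30} + \frac{9}{2} \left(- \frac{1}{12}\right) \left(-132\right) = 0 + \frac{99}{2} = \frac{99}{2}$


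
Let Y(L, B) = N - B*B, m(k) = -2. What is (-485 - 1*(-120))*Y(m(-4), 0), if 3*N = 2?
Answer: -730/3 ≈ -243.33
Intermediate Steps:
N = ⅔ (N = (⅓)*2 = ⅔ ≈ 0.66667)
Y(L, B) = ⅔ - B² (Y(L, B) = ⅔ - B*B = ⅔ - B²)
(-485 - 1*(-120))*Y(m(-4), 0) = (-485 - 1*(-120))*(⅔ - 1*0²) = (-485 + 120)*(⅔ - 1*0) = -365*(⅔ + 0) = -365*⅔ = -730/3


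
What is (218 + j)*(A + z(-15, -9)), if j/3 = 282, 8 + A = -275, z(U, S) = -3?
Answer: -304304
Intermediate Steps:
A = -283 (A = -8 - 275 = -283)
j = 846 (j = 3*282 = 846)
(218 + j)*(A + z(-15, -9)) = (218 + 846)*(-283 - 3) = 1064*(-286) = -304304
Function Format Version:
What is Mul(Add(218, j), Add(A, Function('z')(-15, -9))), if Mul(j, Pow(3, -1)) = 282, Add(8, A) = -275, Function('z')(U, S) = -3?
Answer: -304304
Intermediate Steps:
A = -283 (A = Add(-8, -275) = -283)
j = 846 (j = Mul(3, 282) = 846)
Mul(Add(218, j), Add(A, Function('z')(-15, -9))) = Mul(Add(218, 846), Add(-283, -3)) = Mul(1064, -286) = -304304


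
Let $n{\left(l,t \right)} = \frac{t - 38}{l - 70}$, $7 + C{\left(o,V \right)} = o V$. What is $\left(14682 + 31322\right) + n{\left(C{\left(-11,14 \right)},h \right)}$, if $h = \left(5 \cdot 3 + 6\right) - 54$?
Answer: $\frac{10626995}{231} \approx 46004.0$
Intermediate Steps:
$h = -33$ ($h = \left(15 + 6\right) - 54 = 21 - 54 = -33$)
$C{\left(o,V \right)} = -7 + V o$ ($C{\left(o,V \right)} = -7 + o V = -7 + V o$)
$n{\left(l,t \right)} = \frac{-38 + t}{-70 + l}$
$\left(14682 + 31322\right) + n{\left(C{\left(-11,14 \right)},h \right)} = \left(14682 + 31322\right) + \frac{-38 - 33}{-70 + \left(-7 + 14 \left(-11\right)\right)} = 46004 + \frac{1}{-70 - 161} \left(-71\right) = 46004 + \frac{1}{-231} \left(-71\right) = 46004 - - \frac{71}{231} = 46004 + \frac{71}{231} = \frac{10626995}{231}$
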